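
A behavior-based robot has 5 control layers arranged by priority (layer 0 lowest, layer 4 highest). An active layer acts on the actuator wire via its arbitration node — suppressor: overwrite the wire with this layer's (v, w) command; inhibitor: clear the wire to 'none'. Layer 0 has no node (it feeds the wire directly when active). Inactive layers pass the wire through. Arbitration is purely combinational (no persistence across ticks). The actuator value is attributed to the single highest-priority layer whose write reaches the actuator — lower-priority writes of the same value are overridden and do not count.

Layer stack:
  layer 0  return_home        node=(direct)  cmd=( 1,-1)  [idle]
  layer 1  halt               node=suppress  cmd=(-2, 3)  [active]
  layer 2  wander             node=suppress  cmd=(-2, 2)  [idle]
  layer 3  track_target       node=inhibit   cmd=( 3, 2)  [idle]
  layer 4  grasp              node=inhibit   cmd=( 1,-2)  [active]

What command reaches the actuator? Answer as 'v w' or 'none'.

layer 0 (return_home) idle — none
layer 1 (halt) active — suppresses: (-2, 3)
layer 2 (wander) idle — unchanged: (-2, 3)
layer 3 (track_target) idle — unchanged: (-2, 3)
layer 4 (grasp) active — inhibits: none
→ actuator none

none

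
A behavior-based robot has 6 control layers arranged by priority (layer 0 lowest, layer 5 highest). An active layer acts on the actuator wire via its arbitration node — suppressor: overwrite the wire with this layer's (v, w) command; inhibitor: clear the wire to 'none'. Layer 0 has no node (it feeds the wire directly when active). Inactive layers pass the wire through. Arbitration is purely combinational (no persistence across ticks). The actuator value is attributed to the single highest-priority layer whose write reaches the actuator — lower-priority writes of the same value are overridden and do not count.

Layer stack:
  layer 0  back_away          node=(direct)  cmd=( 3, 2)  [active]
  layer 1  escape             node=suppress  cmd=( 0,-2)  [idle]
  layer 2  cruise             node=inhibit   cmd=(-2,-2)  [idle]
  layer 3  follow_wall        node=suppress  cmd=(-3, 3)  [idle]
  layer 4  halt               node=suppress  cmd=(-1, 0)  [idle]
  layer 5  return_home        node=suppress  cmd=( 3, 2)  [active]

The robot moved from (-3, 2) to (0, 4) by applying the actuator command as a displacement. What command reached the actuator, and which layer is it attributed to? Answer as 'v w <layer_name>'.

displacement = (0, 4) − (-3, 2) = (3, 2)
L0 back_away: active, feeds wire = (3, 2)
L1 escape: idle → wire stays (3, 2)
L2 cruise: idle → wire stays (3, 2)
L3 follow_wall: idle → wire stays (3, 2)
L4 halt: idle → wire stays (3, 2)
L5 return_home: active, suppressor → wire = (3, 2)
actuator = (3, 2) — from layer 5 (return_home)

3 2 return_home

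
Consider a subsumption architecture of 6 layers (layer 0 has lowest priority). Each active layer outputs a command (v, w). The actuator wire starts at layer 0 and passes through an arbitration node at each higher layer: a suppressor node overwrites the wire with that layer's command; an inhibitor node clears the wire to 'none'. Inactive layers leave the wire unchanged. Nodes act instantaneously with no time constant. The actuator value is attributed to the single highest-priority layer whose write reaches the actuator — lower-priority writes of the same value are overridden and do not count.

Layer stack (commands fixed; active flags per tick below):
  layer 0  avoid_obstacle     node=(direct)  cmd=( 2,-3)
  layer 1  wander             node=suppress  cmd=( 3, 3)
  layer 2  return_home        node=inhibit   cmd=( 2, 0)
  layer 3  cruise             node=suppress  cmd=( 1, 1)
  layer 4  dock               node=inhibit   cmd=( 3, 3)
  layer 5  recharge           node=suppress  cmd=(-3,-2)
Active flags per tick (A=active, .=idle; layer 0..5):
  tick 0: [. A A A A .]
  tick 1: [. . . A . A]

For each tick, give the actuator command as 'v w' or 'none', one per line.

tick 0:
  layer 0 (avoid_obstacle) idle — none
  layer 1 (wander) active — suppresses: (3, 3)
  layer 2 (return_home) active — inhibits: none
  layer 3 (cruise) active — suppresses: (1, 1)
  layer 4 (dock) active — inhibits: none
  layer 5 (recharge) idle — unchanged: none
  → actuator none
tick 1:
  layer 0 (avoid_obstacle) idle — none
  layer 1 (wander) idle — unchanged: none
  layer 2 (return_home) idle — unchanged: none
  layer 3 (cruise) active — suppresses: (1, 1)
  layer 4 (dock) idle — unchanged: (1, 1)
  layer 5 (recharge) active — suppresses: (-3, -2)
  → actuator (-3, -2)

none
-3 -2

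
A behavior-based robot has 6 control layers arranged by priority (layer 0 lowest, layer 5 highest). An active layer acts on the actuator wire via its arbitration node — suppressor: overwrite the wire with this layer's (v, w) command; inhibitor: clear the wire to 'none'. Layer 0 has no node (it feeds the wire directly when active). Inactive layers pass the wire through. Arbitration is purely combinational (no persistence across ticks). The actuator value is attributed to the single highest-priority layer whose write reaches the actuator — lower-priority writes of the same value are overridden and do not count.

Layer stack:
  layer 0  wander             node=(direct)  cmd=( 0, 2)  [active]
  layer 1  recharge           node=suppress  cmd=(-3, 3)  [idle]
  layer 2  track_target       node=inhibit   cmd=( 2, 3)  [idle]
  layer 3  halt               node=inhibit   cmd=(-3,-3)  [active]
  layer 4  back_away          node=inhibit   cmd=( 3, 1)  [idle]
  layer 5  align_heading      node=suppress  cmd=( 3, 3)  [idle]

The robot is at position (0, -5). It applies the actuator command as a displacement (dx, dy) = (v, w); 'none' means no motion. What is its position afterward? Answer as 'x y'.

0 -5

L0 wander: active, feeds wire = (0, 2)
L1 recharge: idle → wire stays (0, 2)
L2 track_target: idle → wire stays (0, 2)
L3 halt: active, inhibitor → wire = none
L4 back_away: idle → wire stays none
L5 align_heading: idle → wire stays none
actuator = none
position: (0, -5) + none = (0, -5)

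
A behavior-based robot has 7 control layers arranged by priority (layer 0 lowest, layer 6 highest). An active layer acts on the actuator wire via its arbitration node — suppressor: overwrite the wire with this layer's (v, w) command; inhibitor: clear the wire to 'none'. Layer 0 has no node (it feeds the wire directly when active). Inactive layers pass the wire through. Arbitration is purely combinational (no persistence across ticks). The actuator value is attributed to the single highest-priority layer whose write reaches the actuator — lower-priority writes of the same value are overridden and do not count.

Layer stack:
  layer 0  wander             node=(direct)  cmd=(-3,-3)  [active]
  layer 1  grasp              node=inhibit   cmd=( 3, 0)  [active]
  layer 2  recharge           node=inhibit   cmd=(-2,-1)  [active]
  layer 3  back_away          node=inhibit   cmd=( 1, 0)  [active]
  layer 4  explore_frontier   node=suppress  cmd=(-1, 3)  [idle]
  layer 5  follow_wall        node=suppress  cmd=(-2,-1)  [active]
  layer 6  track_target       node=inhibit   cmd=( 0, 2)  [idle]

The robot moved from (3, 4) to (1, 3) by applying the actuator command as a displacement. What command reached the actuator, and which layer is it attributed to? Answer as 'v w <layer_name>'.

-2 -1 follow_wall

displacement = (1, 3) − (3, 4) = (-2, -1)
L0 wander: active, feeds wire = (-3, -3)
L1 grasp: active, inhibitor → wire = none
L2 recharge: active, inhibitor → wire = none
L3 back_away: active, inhibitor → wire = none
L4 explore_frontier: idle → wire stays none
L5 follow_wall: active, suppressor → wire = (-2, -1)
L6 track_target: idle → wire stays (-2, -1)
actuator = (-2, -1) — from layer 5 (follow_wall)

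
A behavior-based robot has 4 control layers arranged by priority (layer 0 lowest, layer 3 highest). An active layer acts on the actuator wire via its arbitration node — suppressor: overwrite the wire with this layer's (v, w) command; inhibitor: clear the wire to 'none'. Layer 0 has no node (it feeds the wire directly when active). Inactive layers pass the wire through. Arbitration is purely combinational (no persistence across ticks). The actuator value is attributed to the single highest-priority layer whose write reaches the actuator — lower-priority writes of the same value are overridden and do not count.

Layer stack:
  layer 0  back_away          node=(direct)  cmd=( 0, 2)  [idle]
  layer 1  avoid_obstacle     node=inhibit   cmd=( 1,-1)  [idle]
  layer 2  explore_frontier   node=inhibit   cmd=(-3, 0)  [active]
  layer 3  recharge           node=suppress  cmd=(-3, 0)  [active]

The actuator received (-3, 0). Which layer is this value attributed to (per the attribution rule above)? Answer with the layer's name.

[0] back_away off; wire := none
[1] avoid_obstacle off; pass none
[2] explore_frontier on (inhibit); wire := none
[3] recharge on (suppress); wire := (-3, 0)
output (-3, 0)
last writer: layer 3 = recharge

recharge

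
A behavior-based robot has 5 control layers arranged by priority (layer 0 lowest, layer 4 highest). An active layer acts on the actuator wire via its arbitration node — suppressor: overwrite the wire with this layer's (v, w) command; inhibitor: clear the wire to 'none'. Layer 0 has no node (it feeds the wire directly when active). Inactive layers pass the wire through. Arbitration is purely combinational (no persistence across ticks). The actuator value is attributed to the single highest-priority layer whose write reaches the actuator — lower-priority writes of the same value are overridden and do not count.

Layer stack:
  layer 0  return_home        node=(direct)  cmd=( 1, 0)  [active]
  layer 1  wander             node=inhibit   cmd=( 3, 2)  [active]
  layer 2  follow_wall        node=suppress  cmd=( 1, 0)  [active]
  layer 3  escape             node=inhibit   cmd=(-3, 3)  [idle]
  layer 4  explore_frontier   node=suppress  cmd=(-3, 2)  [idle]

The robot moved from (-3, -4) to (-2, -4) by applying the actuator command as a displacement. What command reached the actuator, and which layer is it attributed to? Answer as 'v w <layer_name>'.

1 0 follow_wall

displacement = (-2, -4) − (-3, -4) = (1, 0)
layer 0 (return_home) active — direct: (1, 0)
layer 1 (wander) active — inhibits: none
layer 2 (follow_wall) active — suppresses: (1, 0)
layer 3 (escape) idle — unchanged: (1, 0)
layer 4 (explore_frontier) idle — unchanged: (1, 0)
→ actuator (1, 0) — from layer 2 (follow_wall)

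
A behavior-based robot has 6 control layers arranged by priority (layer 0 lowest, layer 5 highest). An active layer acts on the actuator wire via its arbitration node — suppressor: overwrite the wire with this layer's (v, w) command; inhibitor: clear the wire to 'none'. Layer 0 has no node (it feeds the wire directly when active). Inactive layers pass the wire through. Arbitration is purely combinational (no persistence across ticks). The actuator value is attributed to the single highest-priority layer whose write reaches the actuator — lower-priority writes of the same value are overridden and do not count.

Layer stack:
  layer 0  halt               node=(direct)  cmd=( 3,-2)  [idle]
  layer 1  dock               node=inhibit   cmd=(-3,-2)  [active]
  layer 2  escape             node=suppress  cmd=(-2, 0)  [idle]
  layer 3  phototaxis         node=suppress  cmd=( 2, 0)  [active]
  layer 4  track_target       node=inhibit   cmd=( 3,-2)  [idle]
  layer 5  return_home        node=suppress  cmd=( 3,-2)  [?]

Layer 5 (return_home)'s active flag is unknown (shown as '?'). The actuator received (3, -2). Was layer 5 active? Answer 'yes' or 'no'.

yes

If layer 5 is active=yes:
  actuator would be (3, -2)
If layer 5 is active=no:
  actuator would be (2, 0)
Observed (3, -2), so layer 5 was active.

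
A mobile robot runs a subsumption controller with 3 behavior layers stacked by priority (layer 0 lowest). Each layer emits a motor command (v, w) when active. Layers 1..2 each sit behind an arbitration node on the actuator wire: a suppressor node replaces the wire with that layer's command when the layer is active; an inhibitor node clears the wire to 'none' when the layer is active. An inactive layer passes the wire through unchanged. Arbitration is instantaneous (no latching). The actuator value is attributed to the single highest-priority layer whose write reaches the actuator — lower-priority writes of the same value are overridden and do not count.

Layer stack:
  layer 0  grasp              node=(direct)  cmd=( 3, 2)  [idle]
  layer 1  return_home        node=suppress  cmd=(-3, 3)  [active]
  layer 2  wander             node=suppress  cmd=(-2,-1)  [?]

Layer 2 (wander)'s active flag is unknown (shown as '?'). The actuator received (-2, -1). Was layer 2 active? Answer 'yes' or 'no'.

If layer 2 is active=yes:
  actuator would be (-2, -1)
If layer 2 is active=no:
  actuator would be (-3, 3)
Observed (-2, -1), so layer 2 was active.

yes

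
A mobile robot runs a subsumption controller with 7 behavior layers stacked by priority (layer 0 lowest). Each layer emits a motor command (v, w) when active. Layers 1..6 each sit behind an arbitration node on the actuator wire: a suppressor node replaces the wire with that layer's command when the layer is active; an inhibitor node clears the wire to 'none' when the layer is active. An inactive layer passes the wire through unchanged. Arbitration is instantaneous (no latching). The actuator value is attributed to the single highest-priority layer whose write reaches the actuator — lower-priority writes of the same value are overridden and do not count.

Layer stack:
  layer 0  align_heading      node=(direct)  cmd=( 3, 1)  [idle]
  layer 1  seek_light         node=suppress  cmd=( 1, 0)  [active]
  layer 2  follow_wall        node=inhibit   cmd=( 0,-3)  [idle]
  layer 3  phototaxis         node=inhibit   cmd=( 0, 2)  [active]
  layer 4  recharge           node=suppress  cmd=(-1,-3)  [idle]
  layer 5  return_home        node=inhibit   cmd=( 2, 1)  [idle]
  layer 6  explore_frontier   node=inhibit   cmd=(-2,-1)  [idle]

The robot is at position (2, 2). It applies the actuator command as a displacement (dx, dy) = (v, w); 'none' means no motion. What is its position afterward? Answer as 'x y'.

[0] align_heading off; wire := none
[1] seek_light on (suppress); wire := (1, 0)
[2] follow_wall off; pass (1, 0)
[3] phototaxis on (inhibit); wire := none
[4] recharge off; pass none
[5] return_home off; pass none
[6] explore_frontier off; pass none
output none
position: (2, 2) + none = (2, 2)

2 2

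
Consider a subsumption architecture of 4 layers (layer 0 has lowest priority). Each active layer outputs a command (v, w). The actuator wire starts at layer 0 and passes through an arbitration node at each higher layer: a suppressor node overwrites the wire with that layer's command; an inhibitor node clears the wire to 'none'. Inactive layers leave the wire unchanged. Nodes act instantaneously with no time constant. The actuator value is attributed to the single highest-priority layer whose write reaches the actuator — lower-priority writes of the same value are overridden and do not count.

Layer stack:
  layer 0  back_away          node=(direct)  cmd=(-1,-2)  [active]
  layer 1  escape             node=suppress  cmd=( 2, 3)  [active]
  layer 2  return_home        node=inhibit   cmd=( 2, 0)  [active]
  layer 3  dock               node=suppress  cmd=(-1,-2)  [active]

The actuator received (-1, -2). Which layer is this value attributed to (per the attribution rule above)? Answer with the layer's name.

dock

layer 0 (back_away) active — direct: (-1, -2)
layer 1 (escape) active — suppresses: (2, 3)
layer 2 (return_home) active — inhibits: none
layer 3 (dock) active — suppresses: (-1, -2)
→ actuator (-1, -2)
last writer: layer 3 = dock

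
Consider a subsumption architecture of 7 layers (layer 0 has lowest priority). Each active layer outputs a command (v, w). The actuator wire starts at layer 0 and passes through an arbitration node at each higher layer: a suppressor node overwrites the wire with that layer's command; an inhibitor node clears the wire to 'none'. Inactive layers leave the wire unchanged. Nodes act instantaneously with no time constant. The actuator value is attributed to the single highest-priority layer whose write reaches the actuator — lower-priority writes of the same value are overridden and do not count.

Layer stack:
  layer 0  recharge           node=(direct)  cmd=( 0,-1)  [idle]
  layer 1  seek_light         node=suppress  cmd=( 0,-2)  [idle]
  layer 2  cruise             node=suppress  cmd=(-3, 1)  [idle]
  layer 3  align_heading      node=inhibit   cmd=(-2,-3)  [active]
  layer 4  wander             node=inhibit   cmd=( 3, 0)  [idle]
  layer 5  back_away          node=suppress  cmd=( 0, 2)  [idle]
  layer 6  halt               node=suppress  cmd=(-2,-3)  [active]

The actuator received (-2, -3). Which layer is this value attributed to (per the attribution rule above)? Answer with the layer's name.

halt

[0] recharge off; wire := none
[1] seek_light off; pass none
[2] cruise off; pass none
[3] align_heading on (inhibit); wire := none
[4] wander off; pass none
[5] back_away off; pass none
[6] halt on (suppress); wire := (-2, -3)
output (-2, -3)
last writer: layer 6 = halt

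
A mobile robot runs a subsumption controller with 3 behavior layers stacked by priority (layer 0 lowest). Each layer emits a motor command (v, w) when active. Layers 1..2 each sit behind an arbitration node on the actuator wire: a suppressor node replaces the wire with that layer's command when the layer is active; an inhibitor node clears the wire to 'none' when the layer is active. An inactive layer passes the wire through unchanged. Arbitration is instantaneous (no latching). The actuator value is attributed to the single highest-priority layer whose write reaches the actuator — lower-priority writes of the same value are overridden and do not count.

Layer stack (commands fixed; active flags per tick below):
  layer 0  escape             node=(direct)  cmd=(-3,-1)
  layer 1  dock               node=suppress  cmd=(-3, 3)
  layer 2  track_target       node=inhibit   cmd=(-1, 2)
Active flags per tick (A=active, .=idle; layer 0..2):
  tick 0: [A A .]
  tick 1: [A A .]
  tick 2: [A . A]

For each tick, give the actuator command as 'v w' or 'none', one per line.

-3 3
-3 3
none

tick 0:
  L0 escape: active, feeds wire = (-3, -1)
  L1 dock: active, suppressor → wire = (-3, 3)
  L2 track_target: idle → wire stays (-3, 3)
  actuator = (-3, 3)
tick 1:
  L0 escape: active, feeds wire = (-3, -1)
  L1 dock: active, suppressor → wire = (-3, 3)
  L2 track_target: idle → wire stays (-3, 3)
  actuator = (-3, 3)
tick 2:
  L0 escape: active, feeds wire = (-3, -1)
  L1 dock: idle → wire stays (-3, -1)
  L2 track_target: active, inhibitor → wire = none
  actuator = none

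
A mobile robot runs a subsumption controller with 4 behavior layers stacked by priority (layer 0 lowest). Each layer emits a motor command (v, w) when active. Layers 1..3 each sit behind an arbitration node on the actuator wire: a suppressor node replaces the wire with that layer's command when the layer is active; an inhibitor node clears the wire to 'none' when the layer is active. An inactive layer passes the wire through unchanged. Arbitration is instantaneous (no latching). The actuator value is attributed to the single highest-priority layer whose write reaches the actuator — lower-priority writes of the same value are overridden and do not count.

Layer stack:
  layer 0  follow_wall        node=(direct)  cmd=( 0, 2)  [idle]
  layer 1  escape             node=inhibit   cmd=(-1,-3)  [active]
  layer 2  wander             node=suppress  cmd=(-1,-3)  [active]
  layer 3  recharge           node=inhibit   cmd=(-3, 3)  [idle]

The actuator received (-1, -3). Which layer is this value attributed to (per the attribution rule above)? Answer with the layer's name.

[0] follow_wall off; wire := none
[1] escape on (inhibit); wire := none
[2] wander on (suppress); wire := (-1, -3)
[3] recharge off; pass (-1, -3)
output (-1, -3)
last writer: layer 2 = wander

wander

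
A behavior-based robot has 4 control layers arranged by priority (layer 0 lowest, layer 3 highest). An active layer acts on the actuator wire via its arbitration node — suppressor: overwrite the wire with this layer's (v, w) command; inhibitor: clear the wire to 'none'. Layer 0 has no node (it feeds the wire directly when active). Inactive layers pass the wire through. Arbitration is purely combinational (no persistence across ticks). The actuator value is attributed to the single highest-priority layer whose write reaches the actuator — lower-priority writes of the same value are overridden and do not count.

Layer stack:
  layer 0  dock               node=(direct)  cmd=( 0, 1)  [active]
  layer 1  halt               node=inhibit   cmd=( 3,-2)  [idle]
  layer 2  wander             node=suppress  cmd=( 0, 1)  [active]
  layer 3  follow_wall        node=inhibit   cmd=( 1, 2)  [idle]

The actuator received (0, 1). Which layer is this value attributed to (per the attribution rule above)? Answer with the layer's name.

L0 dock: active, feeds wire = (0, 1)
L1 halt: idle → wire stays (0, 1)
L2 wander: active, suppressor → wire = (0, 1)
L3 follow_wall: idle → wire stays (0, 1)
actuator = (0, 1)
last writer: layer 2 = wander

wander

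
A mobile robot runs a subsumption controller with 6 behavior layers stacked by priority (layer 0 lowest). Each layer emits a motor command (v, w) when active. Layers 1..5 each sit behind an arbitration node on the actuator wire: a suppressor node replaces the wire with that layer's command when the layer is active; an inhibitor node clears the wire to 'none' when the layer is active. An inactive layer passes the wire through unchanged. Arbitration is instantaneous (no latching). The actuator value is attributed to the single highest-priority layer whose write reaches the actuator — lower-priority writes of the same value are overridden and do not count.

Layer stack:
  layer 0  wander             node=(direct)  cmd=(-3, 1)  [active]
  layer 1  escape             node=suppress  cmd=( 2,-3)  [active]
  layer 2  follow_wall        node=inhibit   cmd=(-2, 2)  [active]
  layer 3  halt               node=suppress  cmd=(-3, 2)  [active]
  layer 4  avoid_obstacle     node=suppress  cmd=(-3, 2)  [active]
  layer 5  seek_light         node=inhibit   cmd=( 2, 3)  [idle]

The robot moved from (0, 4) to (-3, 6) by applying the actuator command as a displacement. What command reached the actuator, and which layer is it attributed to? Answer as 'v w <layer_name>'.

displacement = (-3, 6) − (0, 4) = (-3, 2)
L0 wander: active, feeds wire = (-3, 1)
L1 escape: active, suppressor → wire = (2, -3)
L2 follow_wall: active, inhibitor → wire = none
L3 halt: active, suppressor → wire = (-3, 2)
L4 avoid_obstacle: active, suppressor → wire = (-3, 2)
L5 seek_light: idle → wire stays (-3, 2)
actuator = (-3, 2) — from layer 4 (avoid_obstacle)

-3 2 avoid_obstacle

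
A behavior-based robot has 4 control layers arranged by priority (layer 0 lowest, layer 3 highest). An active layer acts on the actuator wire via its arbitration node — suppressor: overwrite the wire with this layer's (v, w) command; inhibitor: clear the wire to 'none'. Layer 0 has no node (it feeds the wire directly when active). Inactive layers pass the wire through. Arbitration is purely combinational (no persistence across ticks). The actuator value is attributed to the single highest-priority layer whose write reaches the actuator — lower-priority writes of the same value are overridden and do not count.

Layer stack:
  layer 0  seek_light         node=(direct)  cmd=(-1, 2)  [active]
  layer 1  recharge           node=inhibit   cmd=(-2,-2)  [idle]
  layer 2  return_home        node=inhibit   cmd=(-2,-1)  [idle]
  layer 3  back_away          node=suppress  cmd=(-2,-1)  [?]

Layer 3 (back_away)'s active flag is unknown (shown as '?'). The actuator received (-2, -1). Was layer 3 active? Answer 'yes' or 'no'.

yes

If layer 3 is active=yes:
  actuator would be (-2, -1)
If layer 3 is active=no:
  actuator would be (-1, 2)
Observed (-2, -1), so layer 3 was active.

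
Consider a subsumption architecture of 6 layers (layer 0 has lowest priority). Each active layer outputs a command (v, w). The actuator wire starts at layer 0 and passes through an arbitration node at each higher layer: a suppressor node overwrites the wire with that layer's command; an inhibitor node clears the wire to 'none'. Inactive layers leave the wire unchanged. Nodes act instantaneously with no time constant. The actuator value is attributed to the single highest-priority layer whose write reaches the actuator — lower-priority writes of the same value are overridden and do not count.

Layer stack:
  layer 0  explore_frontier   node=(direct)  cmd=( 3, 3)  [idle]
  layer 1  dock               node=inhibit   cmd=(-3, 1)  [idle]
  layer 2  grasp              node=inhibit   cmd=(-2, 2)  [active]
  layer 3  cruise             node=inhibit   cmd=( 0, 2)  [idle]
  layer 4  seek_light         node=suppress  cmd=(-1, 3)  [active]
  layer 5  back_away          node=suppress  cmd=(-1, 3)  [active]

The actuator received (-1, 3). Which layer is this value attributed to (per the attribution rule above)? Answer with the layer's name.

layer 0 (explore_frontier) idle — none
layer 1 (dock) idle — unchanged: none
layer 2 (grasp) active — inhibits: none
layer 3 (cruise) idle — unchanged: none
layer 4 (seek_light) active — suppresses: (-1, 3)
layer 5 (back_away) active — suppresses: (-1, 3)
→ actuator (-1, 3)
last writer: layer 5 = back_away

back_away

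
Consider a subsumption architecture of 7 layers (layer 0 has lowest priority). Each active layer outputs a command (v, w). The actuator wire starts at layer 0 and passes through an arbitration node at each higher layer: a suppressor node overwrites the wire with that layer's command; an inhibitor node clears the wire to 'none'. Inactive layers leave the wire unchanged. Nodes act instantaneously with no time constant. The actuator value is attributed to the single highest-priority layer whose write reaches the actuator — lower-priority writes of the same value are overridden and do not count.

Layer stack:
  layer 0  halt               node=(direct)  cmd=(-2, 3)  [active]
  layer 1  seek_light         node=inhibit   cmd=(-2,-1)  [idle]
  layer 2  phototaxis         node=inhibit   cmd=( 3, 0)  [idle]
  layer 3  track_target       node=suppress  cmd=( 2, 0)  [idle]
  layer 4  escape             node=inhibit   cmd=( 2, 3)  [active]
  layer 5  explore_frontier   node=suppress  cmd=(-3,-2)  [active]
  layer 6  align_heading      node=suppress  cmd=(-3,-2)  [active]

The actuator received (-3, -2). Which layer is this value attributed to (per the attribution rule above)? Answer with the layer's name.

[0] halt on; wire := (-2, 3)
[1] seek_light off; pass (-2, 3)
[2] phototaxis off; pass (-2, 3)
[3] track_target off; pass (-2, 3)
[4] escape on (inhibit); wire := none
[5] explore_frontier on (suppress); wire := (-3, -2)
[6] align_heading on (suppress); wire := (-3, -2)
output (-3, -2)
last writer: layer 6 = align_heading

align_heading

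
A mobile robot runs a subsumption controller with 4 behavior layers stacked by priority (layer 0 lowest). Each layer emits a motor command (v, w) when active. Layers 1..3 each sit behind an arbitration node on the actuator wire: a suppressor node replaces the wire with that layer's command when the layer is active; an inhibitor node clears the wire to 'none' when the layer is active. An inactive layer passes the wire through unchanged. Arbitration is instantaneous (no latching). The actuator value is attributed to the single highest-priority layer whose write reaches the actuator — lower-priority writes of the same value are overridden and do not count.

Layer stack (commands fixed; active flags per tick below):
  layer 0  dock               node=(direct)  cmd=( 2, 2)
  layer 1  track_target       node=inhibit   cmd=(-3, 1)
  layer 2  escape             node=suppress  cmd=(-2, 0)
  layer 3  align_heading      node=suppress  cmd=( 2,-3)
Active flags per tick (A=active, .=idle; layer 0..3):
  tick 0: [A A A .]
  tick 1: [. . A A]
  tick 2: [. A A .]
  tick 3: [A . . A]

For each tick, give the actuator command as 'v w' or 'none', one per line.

-2 0
2 -3
-2 0
2 -3

tick 0:
  [0] dock on; wire := (2, 2)
  [1] track_target on (inhibit); wire := none
  [2] escape on (suppress); wire := (-2, 0)
  [3] align_heading off; pass (-2, 0)
  output (-2, 0)
tick 1:
  [0] dock off; wire := none
  [1] track_target off; pass none
  [2] escape on (suppress); wire := (-2, 0)
  [3] align_heading on (suppress); wire := (2, -3)
  output (2, -3)
tick 2:
  [0] dock off; wire := none
  [1] track_target on (inhibit); wire := none
  [2] escape on (suppress); wire := (-2, 0)
  [3] align_heading off; pass (-2, 0)
  output (-2, 0)
tick 3:
  [0] dock on; wire := (2, 2)
  [1] track_target off; pass (2, 2)
  [2] escape off; pass (2, 2)
  [3] align_heading on (suppress); wire := (2, -3)
  output (2, -3)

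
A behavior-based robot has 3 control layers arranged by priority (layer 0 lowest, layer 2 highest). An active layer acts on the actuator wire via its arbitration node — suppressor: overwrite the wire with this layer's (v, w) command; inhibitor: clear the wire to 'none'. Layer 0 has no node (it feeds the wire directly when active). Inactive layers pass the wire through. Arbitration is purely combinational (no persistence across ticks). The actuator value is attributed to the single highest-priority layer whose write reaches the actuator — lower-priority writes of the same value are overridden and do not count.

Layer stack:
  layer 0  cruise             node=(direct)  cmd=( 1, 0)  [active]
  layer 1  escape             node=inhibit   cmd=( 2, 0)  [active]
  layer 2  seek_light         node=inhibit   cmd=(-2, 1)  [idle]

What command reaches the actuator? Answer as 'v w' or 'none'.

L0 cruise: active, feeds wire = (1, 0)
L1 escape: active, inhibitor → wire = none
L2 seek_light: idle → wire stays none
actuator = none

none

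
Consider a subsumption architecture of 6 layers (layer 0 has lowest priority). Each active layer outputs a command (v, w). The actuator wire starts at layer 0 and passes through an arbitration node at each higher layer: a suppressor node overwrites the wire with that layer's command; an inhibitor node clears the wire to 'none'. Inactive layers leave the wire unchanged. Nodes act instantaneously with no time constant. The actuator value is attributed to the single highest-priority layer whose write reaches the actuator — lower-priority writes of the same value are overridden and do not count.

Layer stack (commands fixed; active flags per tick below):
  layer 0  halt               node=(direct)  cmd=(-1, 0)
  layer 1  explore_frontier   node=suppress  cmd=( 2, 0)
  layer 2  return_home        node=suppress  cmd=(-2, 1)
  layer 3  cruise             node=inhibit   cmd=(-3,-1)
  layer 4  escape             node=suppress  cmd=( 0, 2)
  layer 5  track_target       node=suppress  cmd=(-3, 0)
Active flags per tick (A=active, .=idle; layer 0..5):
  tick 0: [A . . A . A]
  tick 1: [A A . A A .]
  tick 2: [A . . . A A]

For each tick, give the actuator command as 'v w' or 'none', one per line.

tick 0:
  [0] halt on; wire := (-1, 0)
  [1] explore_frontier off; pass (-1, 0)
  [2] return_home off; pass (-1, 0)
  [3] cruise on (inhibit); wire := none
  [4] escape off; pass none
  [5] track_target on (suppress); wire := (-3, 0)
  output (-3, 0)
tick 1:
  [0] halt on; wire := (-1, 0)
  [1] explore_frontier on (suppress); wire := (2, 0)
  [2] return_home off; pass (2, 0)
  [3] cruise on (inhibit); wire := none
  [4] escape on (suppress); wire := (0, 2)
  [5] track_target off; pass (0, 2)
  output (0, 2)
tick 2:
  [0] halt on; wire := (-1, 0)
  [1] explore_frontier off; pass (-1, 0)
  [2] return_home off; pass (-1, 0)
  [3] cruise off; pass (-1, 0)
  [4] escape on (suppress); wire := (0, 2)
  [5] track_target on (suppress); wire := (-3, 0)
  output (-3, 0)

-3 0
0 2
-3 0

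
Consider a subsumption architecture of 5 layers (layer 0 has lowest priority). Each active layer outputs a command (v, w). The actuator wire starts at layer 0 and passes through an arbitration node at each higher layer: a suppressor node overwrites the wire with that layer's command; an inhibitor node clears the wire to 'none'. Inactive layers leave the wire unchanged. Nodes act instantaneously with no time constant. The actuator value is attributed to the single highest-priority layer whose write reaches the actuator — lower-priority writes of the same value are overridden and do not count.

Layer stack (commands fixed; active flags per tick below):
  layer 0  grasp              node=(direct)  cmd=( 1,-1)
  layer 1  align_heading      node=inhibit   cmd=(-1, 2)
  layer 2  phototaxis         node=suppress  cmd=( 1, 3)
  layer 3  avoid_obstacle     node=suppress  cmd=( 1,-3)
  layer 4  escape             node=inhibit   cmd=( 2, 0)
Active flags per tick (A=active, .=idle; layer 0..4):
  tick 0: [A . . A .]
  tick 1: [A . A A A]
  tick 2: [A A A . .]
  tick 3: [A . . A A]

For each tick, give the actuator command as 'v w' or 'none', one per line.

1 -3
none
1 3
none

tick 0:
  layer 0 (grasp) active — direct: (1, -1)
  layer 1 (align_heading) idle — unchanged: (1, -1)
  layer 2 (phototaxis) idle — unchanged: (1, -1)
  layer 3 (avoid_obstacle) active — suppresses: (1, -3)
  layer 4 (escape) idle — unchanged: (1, -3)
  → actuator (1, -3)
tick 1:
  layer 0 (grasp) active — direct: (1, -1)
  layer 1 (align_heading) idle — unchanged: (1, -1)
  layer 2 (phototaxis) active — suppresses: (1, 3)
  layer 3 (avoid_obstacle) active — suppresses: (1, -3)
  layer 4 (escape) active — inhibits: none
  → actuator none
tick 2:
  layer 0 (grasp) active — direct: (1, -1)
  layer 1 (align_heading) active — inhibits: none
  layer 2 (phototaxis) active — suppresses: (1, 3)
  layer 3 (avoid_obstacle) idle — unchanged: (1, 3)
  layer 4 (escape) idle — unchanged: (1, 3)
  → actuator (1, 3)
tick 3:
  layer 0 (grasp) active — direct: (1, -1)
  layer 1 (align_heading) idle — unchanged: (1, -1)
  layer 2 (phototaxis) idle — unchanged: (1, -1)
  layer 3 (avoid_obstacle) active — suppresses: (1, -3)
  layer 4 (escape) active — inhibits: none
  → actuator none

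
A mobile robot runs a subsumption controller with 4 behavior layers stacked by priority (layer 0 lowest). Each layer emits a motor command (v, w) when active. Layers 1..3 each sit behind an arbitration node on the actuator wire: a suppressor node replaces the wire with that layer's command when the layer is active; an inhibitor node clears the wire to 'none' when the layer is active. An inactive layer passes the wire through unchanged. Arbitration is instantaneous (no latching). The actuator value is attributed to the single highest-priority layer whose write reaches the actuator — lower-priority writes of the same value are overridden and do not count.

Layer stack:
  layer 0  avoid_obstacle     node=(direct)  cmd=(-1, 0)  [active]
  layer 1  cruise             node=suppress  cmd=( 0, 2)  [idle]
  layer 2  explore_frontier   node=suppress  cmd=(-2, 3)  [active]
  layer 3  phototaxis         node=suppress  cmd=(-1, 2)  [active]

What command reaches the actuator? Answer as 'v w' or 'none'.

-1 2

layer 0 (avoid_obstacle) active — direct: (-1, 0)
layer 1 (cruise) idle — unchanged: (-1, 0)
layer 2 (explore_frontier) active — suppresses: (-2, 3)
layer 3 (phototaxis) active — suppresses: (-1, 2)
→ actuator (-1, 2)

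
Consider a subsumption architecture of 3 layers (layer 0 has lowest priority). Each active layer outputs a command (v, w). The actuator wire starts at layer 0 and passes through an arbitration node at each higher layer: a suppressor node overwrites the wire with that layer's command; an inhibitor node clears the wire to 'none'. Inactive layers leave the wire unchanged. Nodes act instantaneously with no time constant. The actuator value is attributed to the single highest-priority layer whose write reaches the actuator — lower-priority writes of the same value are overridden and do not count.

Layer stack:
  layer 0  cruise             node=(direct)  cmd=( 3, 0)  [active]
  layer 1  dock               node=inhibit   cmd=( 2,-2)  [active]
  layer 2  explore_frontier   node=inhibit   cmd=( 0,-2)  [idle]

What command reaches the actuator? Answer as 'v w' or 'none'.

[0] cruise on; wire := (3, 0)
[1] dock on (inhibit); wire := none
[2] explore_frontier off; pass none
output none

none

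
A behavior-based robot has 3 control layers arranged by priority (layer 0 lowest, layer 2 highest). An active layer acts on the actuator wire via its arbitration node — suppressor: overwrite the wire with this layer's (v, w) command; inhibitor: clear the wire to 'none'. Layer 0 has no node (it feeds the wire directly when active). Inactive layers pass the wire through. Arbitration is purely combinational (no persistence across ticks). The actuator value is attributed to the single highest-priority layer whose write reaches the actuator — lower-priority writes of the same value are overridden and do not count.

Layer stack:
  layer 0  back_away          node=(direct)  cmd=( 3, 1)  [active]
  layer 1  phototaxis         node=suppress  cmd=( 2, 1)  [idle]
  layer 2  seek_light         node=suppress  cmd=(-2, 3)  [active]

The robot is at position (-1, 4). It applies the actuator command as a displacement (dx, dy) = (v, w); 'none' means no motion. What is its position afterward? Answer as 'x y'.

-3 7

L0 back_away: active, feeds wire = (3, 1)
L1 phototaxis: idle → wire stays (3, 1)
L2 seek_light: active, suppressor → wire = (-2, 3)
actuator = (-2, 3)
position: (-1, 4) + (-2, 3) = (-3, 7)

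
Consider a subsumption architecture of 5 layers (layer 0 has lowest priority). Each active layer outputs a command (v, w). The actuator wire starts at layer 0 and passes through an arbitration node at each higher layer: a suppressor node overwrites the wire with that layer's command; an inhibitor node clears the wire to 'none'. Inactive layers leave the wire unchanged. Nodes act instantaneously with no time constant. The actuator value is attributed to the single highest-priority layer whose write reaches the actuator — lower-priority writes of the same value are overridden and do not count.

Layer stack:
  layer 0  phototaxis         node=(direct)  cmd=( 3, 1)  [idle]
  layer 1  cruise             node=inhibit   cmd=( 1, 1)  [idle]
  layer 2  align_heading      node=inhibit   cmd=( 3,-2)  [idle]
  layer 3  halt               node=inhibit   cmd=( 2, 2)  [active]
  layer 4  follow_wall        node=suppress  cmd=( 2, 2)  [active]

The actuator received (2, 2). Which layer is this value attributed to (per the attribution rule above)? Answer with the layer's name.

follow_wall

layer 0 (phototaxis) idle — none
layer 1 (cruise) idle — unchanged: none
layer 2 (align_heading) idle — unchanged: none
layer 3 (halt) active — inhibits: none
layer 4 (follow_wall) active — suppresses: (2, 2)
→ actuator (2, 2)
last writer: layer 4 = follow_wall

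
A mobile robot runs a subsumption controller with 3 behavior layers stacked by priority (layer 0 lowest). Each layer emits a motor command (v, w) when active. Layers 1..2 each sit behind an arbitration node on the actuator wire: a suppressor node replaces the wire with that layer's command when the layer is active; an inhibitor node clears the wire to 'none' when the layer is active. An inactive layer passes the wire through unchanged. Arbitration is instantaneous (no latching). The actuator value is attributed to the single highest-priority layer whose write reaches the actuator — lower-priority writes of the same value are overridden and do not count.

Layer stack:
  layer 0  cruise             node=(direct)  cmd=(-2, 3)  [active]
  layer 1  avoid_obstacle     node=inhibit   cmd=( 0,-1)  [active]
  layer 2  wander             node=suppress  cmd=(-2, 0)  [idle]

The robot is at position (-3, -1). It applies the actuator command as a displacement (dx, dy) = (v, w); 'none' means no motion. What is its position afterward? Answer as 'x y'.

layer 0 (cruise) active — direct: (-2, 3)
layer 1 (avoid_obstacle) active — inhibits: none
layer 2 (wander) idle — unchanged: none
→ actuator none
position: (-3, -1) + none = (-3, -1)

-3 -1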